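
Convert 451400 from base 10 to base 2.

Using repeated division by 2:
451400 ÷ 2 = 225700 remainder 0
225700 ÷ 2 = 112850 remainder 0
112850 ÷ 2 = 56425 remainder 0
56425 ÷ 2 = 28212 remainder 1
28212 ÷ 2 = 14106 remainder 0
14106 ÷ 2 = 7053 remainder 0
7053 ÷ 2 = 3526 remainder 1
3526 ÷ 2 = 1763 remainder 0
1763 ÷ 2 = 881 remainder 1
881 ÷ 2 = 440 remainder 1
440 ÷ 2 = 220 remainder 0
220 ÷ 2 = 110 remainder 0
110 ÷ 2 = 55 remainder 0
55 ÷ 2 = 27 remainder 1
27 ÷ 2 = 13 remainder 1
13 ÷ 2 = 6 remainder 1
6 ÷ 2 = 3 remainder 0
3 ÷ 2 = 1 remainder 1
1 ÷ 2 = 0 remainder 1
Reading remainders bottom to top: 1101110001101001000



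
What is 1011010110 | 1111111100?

OR: 1 when either bit is 1
  1011010110
| 1111111100
------------
  1111111110
Decimal: 726 | 1020 = 1022



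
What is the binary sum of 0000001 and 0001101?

Add column by column from the right: bit + bit + carry-in; write the sum mod 2, carry 1 when the sum is 2 or 3.
carry:  0000010
        0000001
+       0001101
---------------
       00001110
(the carry out of the leftmost column, 0, becomes the leading bit)
Decimal check:
  0000001 = 1
  0001101 = 8 + 4 + 1 = 13
  1 + 13 = 14, and 00001110 = 8 + 4 + 2 = 14 ✓



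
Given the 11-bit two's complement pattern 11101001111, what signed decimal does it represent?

Binary: 11101001111
Sign bit: 1 (negative)
Invert: 00010110000
Add 1:  00010110001
Magnitude: 00010110001 = 128 + 32 + 16 + 1 = 177
Value: -177



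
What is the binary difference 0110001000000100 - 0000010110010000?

Method 1 - Direct subtraction (column by column from the right: bit − bit − borrow-in; if negative, add 2 and borrow 1 from the next column):
borrow: 0011101111100000
        0110001000000100
-       0000010110010000
------------------------
        0101110001110100

Method 2 - Add two's complement:
Two's complement of 0000010110010000: invert → 1111101001101111, add 1 → 1111101001110000
  0110001000000100
+ 1111101001110000
------------------
 10101110001110100  (end carry out of the top bit = 1)
Discarding the end carry: 0101110001110100
Decimal check:
  0110001000000100 = 16384 + 8192 + 512 + 4 = 25092
  0000010110010000 = 1024 + 256 + 128 + 16 = 1424
  25092 - 1424 = 23668, and 0101110001110100 = 16384 + 4096 + 2048 + 1024 + 64 + 32 + 16 + 4 = 23668 ✓



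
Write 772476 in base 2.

Using repeated division by 2:
772476 ÷ 2 = 386238 remainder 0
386238 ÷ 2 = 193119 remainder 0
193119 ÷ 2 = 96559 remainder 1
96559 ÷ 2 = 48279 remainder 1
48279 ÷ 2 = 24139 remainder 1
24139 ÷ 2 = 12069 remainder 1
12069 ÷ 2 = 6034 remainder 1
6034 ÷ 2 = 3017 remainder 0
3017 ÷ 2 = 1508 remainder 1
1508 ÷ 2 = 754 remainder 0
754 ÷ 2 = 377 remainder 0
377 ÷ 2 = 188 remainder 1
188 ÷ 2 = 94 remainder 0
94 ÷ 2 = 47 remainder 0
47 ÷ 2 = 23 remainder 1
23 ÷ 2 = 11 remainder 1
11 ÷ 2 = 5 remainder 1
5 ÷ 2 = 2 remainder 1
2 ÷ 2 = 1 remainder 0
1 ÷ 2 = 0 remainder 1
Reading remainders bottom to top: 10111100100101111100



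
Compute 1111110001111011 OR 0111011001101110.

OR: 1 when either bit is 1
  1111110001111011
| 0111011001101110
------------------
  1111111001111111
Decimal: 64635 | 30318 = 65151



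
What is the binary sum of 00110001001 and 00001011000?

Add column by column from the right: bit + bit + carry-in; write the sum mod 2, carry 1 when the sum is 2 or 3.
carry:  00000110000
        00110001001
+       00001011000
-------------------
       000111100001
(the carry out of the leftmost column, 0, becomes the leading bit)
Decimal check:
  00110001001 = 256 + 128 + 8 + 1 = 393
  00001011000 = 64 + 16 + 8 = 88
  393 + 88 = 481, and 000111100001 = 256 + 128 + 64 + 32 + 1 = 481 ✓



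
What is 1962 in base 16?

Using repeated division by 16 (digits 10–15 are A–F):
1962 ÷ 16 = 122 remainder 10 (A)
122 ÷ 16 = 7 remainder 10 (A)
7 ÷ 16 = 0 remainder 7
Reading remainders bottom to top: 7AA



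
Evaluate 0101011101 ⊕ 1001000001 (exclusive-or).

XOR: 1 when bits differ
  0101011101
^ 1001000001
------------
  1100011100
Decimal: 349 ^ 577 = 796



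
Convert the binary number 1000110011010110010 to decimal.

Sum of powers of 2 for each 1-bit:
2^1 + 2^4 + 2^5 + 2^7 + 2^9 + 2^10 + 2^13 + 2^14 + 2^18
= 2 + 16 + 32 + 128 + 512 + 1024 + 8192 + 16384 + 262144
= 288434



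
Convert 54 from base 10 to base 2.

Using repeated division by 2:
54 ÷ 2 = 27 remainder 0
27 ÷ 2 = 13 remainder 1
13 ÷ 2 = 6 remainder 1
6 ÷ 2 = 3 remainder 0
3 ÷ 2 = 1 remainder 1
1 ÷ 2 = 0 remainder 1
Reading remainders bottom to top: 110110



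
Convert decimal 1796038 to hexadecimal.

Using repeated division by 16 (digits 10–15 are A–F):
1796038 ÷ 16 = 112252 remainder 6
112252 ÷ 16 = 7015 remainder 12 (C)
7015 ÷ 16 = 438 remainder 7
438 ÷ 16 = 27 remainder 6
27 ÷ 16 = 1 remainder 11 (B)
1 ÷ 16 = 0 remainder 1
Reading remainders bottom to top: 1B67C6



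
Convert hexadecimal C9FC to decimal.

Expand by place value (powers of 16):
Digit values: C = 12, F = 15
C9FC = 12 × 16^3 + 9 × 16^2 + 15 × 16^1 + 12 × 16^0
= 12 × 4096 + 9 × 256 + 15 × 16 + 12 × 1
= 49152 + 2304 + 240 + 12
= 51708



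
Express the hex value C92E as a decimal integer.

Expand by place value (powers of 16):
Digit values: C = 12, E = 14
C92E = 12 × 16^3 + 9 × 16^2 + 2 × 16^1 + 14 × 16^0
= 12 × 4096 + 9 × 256 + 2 × 16 + 14 × 1
= 49152 + 2304 + 32 + 14
= 51502



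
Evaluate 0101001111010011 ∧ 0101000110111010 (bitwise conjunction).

AND: 1 only when both bits are 1
  0101001111010011
& 0101000110111010
------------------
  0101000110010010
Decimal: 21459 & 20922 = 20882



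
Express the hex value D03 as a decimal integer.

Expand by place value (powers of 16):
Digit values: D = 13
D03 = 13 × 16^2 + 0 × 16^1 + 3 × 16^0
= 13 × 256 + 0 × 16 + 3 × 1
= 3328 + 0 + 3
= 3331



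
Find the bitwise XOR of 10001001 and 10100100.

XOR: 1 when bits differ
  10001001
^ 10100100
----------
  00101101
Decimal: 137 ^ 164 = 45



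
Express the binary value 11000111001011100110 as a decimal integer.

Sum of powers of 2 for each 1-bit:
2^1 + 2^2 + 2^5 + 2^6 + 2^7 + 2^9 + 2^12 + 2^13 + 2^14 + 2^18 + 2^19
= 2 + 4 + 32 + 64 + 128 + 512 + 4096 + 8192 + 16384 + 262144 + 524288
= 815846



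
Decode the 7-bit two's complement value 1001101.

Binary: 1001101
Sign bit: 1 (negative)
Invert: 0110010
Add 1:  0110011
Magnitude: 0110011 = 32 + 16 + 2 + 1 = 51
Value: -51



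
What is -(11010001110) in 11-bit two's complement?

Original (sign bit 1, negative): 11010001110
Step 1 - Invert all bits: 00101110001
Step 2 - Add 1: 00101110010
Verification: 11010001110 + 00101110010 = 100000000000; discarding the end carry (carry out of the top bit) leaves the 11-bit value 00000000000, as required for x + (-x)



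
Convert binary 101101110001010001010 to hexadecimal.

Group into 4-bit nibbles from right:
  0001 = 1
  0110 = 6
  1110 = E
  0010 = 2
  1000 = 8
  1010 = A
Result: 16E28A



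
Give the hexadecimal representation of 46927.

Using repeated division by 16 (digits 10–15 are A–F):
46927 ÷ 16 = 2932 remainder 15 (F)
2932 ÷ 16 = 183 remainder 4
183 ÷ 16 = 11 remainder 7
11 ÷ 16 = 0 remainder 11 (B)
Reading remainders bottom to top: B74F



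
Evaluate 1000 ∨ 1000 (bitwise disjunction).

OR: 1 when either bit is 1
  1000
| 1000
------
  1000
Decimal: 8 | 8 = 8



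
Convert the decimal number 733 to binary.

Using repeated division by 2:
733 ÷ 2 = 366 remainder 1
366 ÷ 2 = 183 remainder 0
183 ÷ 2 = 91 remainder 1
91 ÷ 2 = 45 remainder 1
45 ÷ 2 = 22 remainder 1
22 ÷ 2 = 11 remainder 0
11 ÷ 2 = 5 remainder 1
5 ÷ 2 = 2 remainder 1
2 ÷ 2 = 1 remainder 0
1 ÷ 2 = 0 remainder 1
Reading remainders bottom to top: 1011011101



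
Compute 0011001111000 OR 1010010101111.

OR: 1 when either bit is 1
  0011001111000
| 1010010101111
---------------
  1011011111111
Decimal: 1656 | 5295 = 5887



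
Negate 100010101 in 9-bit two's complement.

Original (sign bit 1, negative): 100010101
Step 1 - Invert all bits: 011101010
Step 2 - Add 1: 011101011
Verification: 100010101 + 011101011 = 1000000000; discarding the end carry (carry out of the top bit) leaves the 9-bit value 000000000, as required for x + (-x)



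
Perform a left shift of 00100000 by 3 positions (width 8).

Original: 00100000 (decimal 32)
Shift left by 3 positions
Append 3 zeros on the right and drop the 3 high bits that overflow the 8-bit width
Result: 00000000 (decimal 0)
Equivalent: 32 << 3 = 32 × 2^3 = 256, truncated to 8 bits = 0



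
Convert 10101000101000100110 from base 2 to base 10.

Sum of powers of 2 for each 1-bit:
2^1 + 2^2 + 2^5 + 2^9 + 2^11 + 2^15 + 2^17 + 2^19
= 2 + 4 + 32 + 512 + 2048 + 32768 + 131072 + 524288
= 690726



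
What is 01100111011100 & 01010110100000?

AND: 1 only when both bits are 1
  01100111011100
& 01010110100000
----------------
  01000110000000
Decimal: 6620 & 5536 = 4480



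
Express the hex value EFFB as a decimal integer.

Expand by place value (powers of 16):
Digit values: E = 14, F = 15, B = 11
EFFB = 14 × 16^3 + 15 × 16^2 + 15 × 16^1 + 11 × 16^0
= 14 × 4096 + 15 × 256 + 15 × 16 + 11 × 1
= 57344 + 3840 + 240 + 11
= 61435



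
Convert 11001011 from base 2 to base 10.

Sum of powers of 2 for each 1-bit:
2^0 + 2^1 + 2^3 + 2^6 + 2^7
= 1 + 2 + 8 + 64 + 128
= 203



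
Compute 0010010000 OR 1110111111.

OR: 1 when either bit is 1
  0010010000
| 1110111111
------------
  1110111111
Decimal: 144 | 959 = 959



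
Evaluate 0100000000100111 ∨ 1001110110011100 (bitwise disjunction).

OR: 1 when either bit is 1
  0100000000100111
| 1001110110011100
------------------
  1101110110111111
Decimal: 16423 | 40348 = 56767



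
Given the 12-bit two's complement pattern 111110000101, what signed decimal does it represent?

Binary: 111110000101
Sign bit: 1 (negative)
Invert: 000001111010
Add 1:  000001111011
Magnitude: 000001111011 = 64 + 32 + 16 + 8 + 2 + 1 = 123
Value: -123



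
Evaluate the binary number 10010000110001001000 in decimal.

Sum of powers of 2 for each 1-bit:
2^3 + 2^6 + 2^10 + 2^11 + 2^16 + 2^19
= 8 + 64 + 1024 + 2048 + 65536 + 524288
= 592968



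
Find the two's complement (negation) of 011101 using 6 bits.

Original: 011101
Step 1 - Invert all bits: 100010
Step 2 - Add 1: 100011
Verification: 011101 + 100011 = 1000000; discarding the end carry (carry out of the top bit) leaves the 6-bit value 000000, as required for x + (-x)



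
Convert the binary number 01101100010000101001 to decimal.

Sum of powers of 2 for each 1-bit:
2^0 + 2^3 + 2^5 + 2^10 + 2^14 + 2^15 + 2^17 + 2^18
= 1 + 8 + 32 + 1024 + 16384 + 32768 + 131072 + 262144
= 443433



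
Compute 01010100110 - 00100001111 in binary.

Method 1 - Direct subtraction (column by column from the right: bit − bit − borrow-in; if negative, add 2 and borrow 1 from the next column):
borrow: 01000111110
        01010100110
-       00100001111
-------------------
        00110010111

Method 2 - Add two's complement:
Two's complement of 00100001111: invert → 11011110000, add 1 → 11011110001
  01010100110
+ 11011110001
-------------
 100110010111  (end carry out of the top bit = 1)
Discarding the end carry: 00110010111
Decimal check:
  01010100110 = 512 + 128 + 32 + 4 + 2 = 678
  00100001111 = 256 + 8 + 4 + 2 + 1 = 271
  678 - 271 = 407, and 00110010111 = 256 + 128 + 16 + 4 + 2 + 1 = 407 ✓



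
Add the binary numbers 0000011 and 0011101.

Add column by column from the right: bit + bit + carry-in; write the sum mod 2, carry 1 when the sum is 2 or 3.
carry:  0111110
        0000011
+       0011101
---------------
       00100000
(the carry out of the leftmost column, 0, becomes the leading bit)
Decimal check:
  0000011 = 2 + 1 = 3
  0011101 = 16 + 8 + 4 + 1 = 29
  3 + 29 = 32, and 00100000 = 32 ✓



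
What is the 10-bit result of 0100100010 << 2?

Original: 0100100010 (decimal 290)
Shift left by 2 positions
Append 2 zeros on the right and drop the 2 high bits that overflow the 10-bit width
Result: 0010001000 (decimal 136)
Equivalent: 290 << 2 = 290 × 2^2 = 1160, truncated to 10 bits = 136



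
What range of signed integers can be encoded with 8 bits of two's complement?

For 8-bit two's complement:
Minimum: -2^7 = -128
Maximum: 2^7 - 1 = 127



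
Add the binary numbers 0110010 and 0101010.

Add column by column from the right: bit + bit + carry-in; write the sum mod 2, carry 1 when the sum is 2 or 3.
carry:  1000100
        0110010
+       0101010
---------------
       01011100
(the carry out of the leftmost column, 0, becomes the leading bit)
Decimal check:
  0110010 = 32 + 16 + 2 = 50
  0101010 = 32 + 8 + 2 = 42
  50 + 42 = 92, and 01011100 = 64 + 16 + 8 + 4 = 92 ✓



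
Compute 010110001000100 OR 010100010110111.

OR: 1 when either bit is 1
  010110001000100
| 010100010110111
-----------------
  010110011110111
Decimal: 11332 | 10423 = 11511



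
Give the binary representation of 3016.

Using repeated division by 2:
3016 ÷ 2 = 1508 remainder 0
1508 ÷ 2 = 754 remainder 0
754 ÷ 2 = 377 remainder 0
377 ÷ 2 = 188 remainder 1
188 ÷ 2 = 94 remainder 0
94 ÷ 2 = 47 remainder 0
47 ÷ 2 = 23 remainder 1
23 ÷ 2 = 11 remainder 1
11 ÷ 2 = 5 remainder 1
5 ÷ 2 = 2 remainder 1
2 ÷ 2 = 1 remainder 0
1 ÷ 2 = 0 remainder 1
Reading remainders bottom to top: 101111001000



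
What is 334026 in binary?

Using repeated division by 2:
334026 ÷ 2 = 167013 remainder 0
167013 ÷ 2 = 83506 remainder 1
83506 ÷ 2 = 41753 remainder 0
41753 ÷ 2 = 20876 remainder 1
20876 ÷ 2 = 10438 remainder 0
10438 ÷ 2 = 5219 remainder 0
5219 ÷ 2 = 2609 remainder 1
2609 ÷ 2 = 1304 remainder 1
1304 ÷ 2 = 652 remainder 0
652 ÷ 2 = 326 remainder 0
326 ÷ 2 = 163 remainder 0
163 ÷ 2 = 81 remainder 1
81 ÷ 2 = 40 remainder 1
40 ÷ 2 = 20 remainder 0
20 ÷ 2 = 10 remainder 0
10 ÷ 2 = 5 remainder 0
5 ÷ 2 = 2 remainder 1
2 ÷ 2 = 1 remainder 0
1 ÷ 2 = 0 remainder 1
Reading remainders bottom to top: 1010001100011001010



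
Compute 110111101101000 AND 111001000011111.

AND: 1 only when both bits are 1
  110111101101000
& 111001000011111
-----------------
  110001000001000
Decimal: 28520 & 29215 = 25096



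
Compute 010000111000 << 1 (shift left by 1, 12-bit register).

Original: 010000111000 (decimal 1080)
Shift left by 1 position
Append 1 zero on the right
Result: 100001110000 (decimal 2160)
Equivalent: 1080 << 1 = 1080 × 2^1 = 2160



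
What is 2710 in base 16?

Using repeated division by 16 (digits 10–15 are A–F):
2710 ÷ 16 = 169 remainder 6
169 ÷ 16 = 10 remainder 9
10 ÷ 16 = 0 remainder 10 (A)
Reading remainders bottom to top: A96



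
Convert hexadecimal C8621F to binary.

Convert each hex digit to 4 bits:
  C = 1100
  8 = 1000
  6 = 0110
  2 = 0010
  1 = 0001
  F = 1111
Concatenate: 110010000110001000011111



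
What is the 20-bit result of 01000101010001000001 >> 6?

Original: 01000101010001000001 (decimal 283713)
Shift right by 6 positions
Drop the 6 low bits; fill with zeros on the left
Result: 00000001000101010001 (decimal 4433)
Equivalent: 283713 >> 6 = 283713 ÷ 2^6 = 4433



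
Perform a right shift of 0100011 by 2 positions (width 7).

Original: 0100011 (decimal 35)
Shift right by 2 positions
Drop the 2 low bits; fill with zeros on the left
Result: 0001000 (decimal 8)
Equivalent: 35 >> 2 = 35 ÷ 2^2 = 8



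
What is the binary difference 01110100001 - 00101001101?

Method 1 - Direct subtraction (column by column from the right: bit − bit − borrow-in; if negative, add 2 and borrow 1 from the next column):
borrow: 00010111000
        01110100001
-       00101001101
-------------------
        01001010100

Method 2 - Add two's complement:
Two's complement of 00101001101: invert → 11010110010, add 1 → 11010110011
  01110100001
+ 11010110011
-------------
 101001010100  (end carry out of the top bit = 1)
Discarding the end carry: 01001010100
Decimal check:
  01110100001 = 512 + 256 + 128 + 32 + 1 = 929
  00101001101 = 256 + 64 + 8 + 4 + 1 = 333
  929 - 333 = 596, and 01001010100 = 512 + 64 + 16 + 4 = 596 ✓



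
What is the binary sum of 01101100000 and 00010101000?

Add column by column from the right: bit + bit + carry-in; write the sum mod 2, carry 1 when the sum is 2 or 3.
carry:  11111000000
        01101100000
+       00010101000
-------------------
       010000001000
(the carry out of the leftmost column, 0, becomes the leading bit)
Decimal check:
  01101100000 = 512 + 256 + 64 + 32 = 864
  00010101000 = 128 + 32 + 8 = 168
  864 + 168 = 1032, and 010000001000 = 1024 + 8 = 1032 ✓



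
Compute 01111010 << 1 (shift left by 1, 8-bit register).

Original: 01111010 (decimal 122)
Shift left by 1 position
Append 1 zero on the right
Result: 11110100 (decimal 244)
Equivalent: 122 << 1 = 122 × 2^1 = 244



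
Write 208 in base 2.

Using repeated division by 2:
208 ÷ 2 = 104 remainder 0
104 ÷ 2 = 52 remainder 0
52 ÷ 2 = 26 remainder 0
26 ÷ 2 = 13 remainder 0
13 ÷ 2 = 6 remainder 1
6 ÷ 2 = 3 remainder 0
3 ÷ 2 = 1 remainder 1
1 ÷ 2 = 0 remainder 1
Reading remainders bottom to top: 11010000



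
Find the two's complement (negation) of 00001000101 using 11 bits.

Original: 00001000101
Step 1 - Invert all bits: 11110111010
Step 2 - Add 1: 11110111011
Verification: 00001000101 + 11110111011 = 100000000000; discarding the end carry (carry out of the top bit) leaves the 11-bit value 00000000000, as required for x + (-x)



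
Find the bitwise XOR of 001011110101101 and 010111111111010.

XOR: 1 when bits differ
  001011110101101
^ 010111111111010
-----------------
  011100001010111
Decimal: 6061 ^ 12282 = 14423



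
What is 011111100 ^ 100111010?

XOR: 1 when bits differ
  011111100
^ 100111010
-----------
  111000110
Decimal: 252 ^ 314 = 454



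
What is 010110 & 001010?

AND: 1 only when both bits are 1
  010110
& 001010
--------
  000010
Decimal: 22 & 10 = 2



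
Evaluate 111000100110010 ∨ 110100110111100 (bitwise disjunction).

OR: 1 when either bit is 1
  111000100110010
| 110100110111100
-----------------
  111100110111110
Decimal: 28978 | 27068 = 31166



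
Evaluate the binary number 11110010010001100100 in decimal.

Sum of powers of 2 for each 1-bit:
2^2 + 2^5 + 2^6 + 2^10 + 2^13 + 2^16 + 2^17 + 2^18 + 2^19
= 4 + 32 + 64 + 1024 + 8192 + 65536 + 131072 + 262144 + 524288
= 992356



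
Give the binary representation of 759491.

Using repeated division by 2:
759491 ÷ 2 = 379745 remainder 1
379745 ÷ 2 = 189872 remainder 1
189872 ÷ 2 = 94936 remainder 0
94936 ÷ 2 = 47468 remainder 0
47468 ÷ 2 = 23734 remainder 0
23734 ÷ 2 = 11867 remainder 0
11867 ÷ 2 = 5933 remainder 1
5933 ÷ 2 = 2966 remainder 1
2966 ÷ 2 = 1483 remainder 0
1483 ÷ 2 = 741 remainder 1
741 ÷ 2 = 370 remainder 1
370 ÷ 2 = 185 remainder 0
185 ÷ 2 = 92 remainder 1
92 ÷ 2 = 46 remainder 0
46 ÷ 2 = 23 remainder 0
23 ÷ 2 = 11 remainder 1
11 ÷ 2 = 5 remainder 1
5 ÷ 2 = 2 remainder 1
2 ÷ 2 = 1 remainder 0
1 ÷ 2 = 0 remainder 1
Reading remainders bottom to top: 10111001011011000011



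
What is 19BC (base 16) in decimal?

Expand by place value (powers of 16):
Digit values: B = 11, C = 12
19BC = 1 × 16^3 + 9 × 16^2 + 11 × 16^1 + 12 × 16^0
= 1 × 4096 + 9 × 256 + 11 × 16 + 12 × 1
= 4096 + 2304 + 176 + 12
= 6588



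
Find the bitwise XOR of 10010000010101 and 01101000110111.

XOR: 1 when bits differ
  10010000010101
^ 01101000110111
----------------
  11111000100010
Decimal: 9237 ^ 6711 = 15906



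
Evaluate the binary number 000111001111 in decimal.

Sum of powers of 2 for each 1-bit:
2^0 + 2^1 + 2^2 + 2^3 + 2^6 + 2^7 + 2^8
= 1 + 2 + 4 + 8 + 64 + 128 + 256
= 463



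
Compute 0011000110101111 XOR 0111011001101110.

XOR: 1 when bits differ
  0011000110101111
^ 0111011001101110
------------------
  0100011111000001
Decimal: 12719 ^ 30318 = 18369



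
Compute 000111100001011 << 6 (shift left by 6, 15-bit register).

Original: 000111100001011 (decimal 3851)
Shift left by 6 positions
Append 6 zeros on the right and drop the 6 high bits that overflow the 15-bit width
Result: 100001011000000 (decimal 17088)
Equivalent: 3851 << 6 = 3851 × 2^6 = 246464, truncated to 15 bits = 17088



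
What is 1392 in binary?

Using repeated division by 2:
1392 ÷ 2 = 696 remainder 0
696 ÷ 2 = 348 remainder 0
348 ÷ 2 = 174 remainder 0
174 ÷ 2 = 87 remainder 0
87 ÷ 2 = 43 remainder 1
43 ÷ 2 = 21 remainder 1
21 ÷ 2 = 10 remainder 1
10 ÷ 2 = 5 remainder 0
5 ÷ 2 = 2 remainder 1
2 ÷ 2 = 1 remainder 0
1 ÷ 2 = 0 remainder 1
Reading remainders bottom to top: 10101110000



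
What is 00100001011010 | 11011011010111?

OR: 1 when either bit is 1
  00100001011010
| 11011011010111
----------------
  11111011011111
Decimal: 2138 | 14039 = 16095



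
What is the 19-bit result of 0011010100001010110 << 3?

Original: 0011010100001010110 (decimal 108630)
Shift left by 3 positions
Append 3 zeros on the right and drop the 3 high bits that overflow the 19-bit width
Result: 1010100001010110000 (decimal 344752)
Equivalent: 108630 << 3 = 108630 × 2^3 = 869040, truncated to 19 bits = 344752



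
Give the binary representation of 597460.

Using repeated division by 2:
597460 ÷ 2 = 298730 remainder 0
298730 ÷ 2 = 149365 remainder 0
149365 ÷ 2 = 74682 remainder 1
74682 ÷ 2 = 37341 remainder 0
37341 ÷ 2 = 18670 remainder 1
18670 ÷ 2 = 9335 remainder 0
9335 ÷ 2 = 4667 remainder 1
4667 ÷ 2 = 2333 remainder 1
2333 ÷ 2 = 1166 remainder 1
1166 ÷ 2 = 583 remainder 0
583 ÷ 2 = 291 remainder 1
291 ÷ 2 = 145 remainder 1
145 ÷ 2 = 72 remainder 1
72 ÷ 2 = 36 remainder 0
36 ÷ 2 = 18 remainder 0
18 ÷ 2 = 9 remainder 0
9 ÷ 2 = 4 remainder 1
4 ÷ 2 = 2 remainder 0
2 ÷ 2 = 1 remainder 0
1 ÷ 2 = 0 remainder 1
Reading remainders bottom to top: 10010001110111010100



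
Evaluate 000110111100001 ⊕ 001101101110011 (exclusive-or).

XOR: 1 when bits differ
  000110111100001
^ 001101101110011
-----------------
  001011010010010
Decimal: 3553 ^ 7027 = 5778



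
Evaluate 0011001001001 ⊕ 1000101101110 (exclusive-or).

XOR: 1 when bits differ
  0011001001001
^ 1000101101110
---------------
  1011100100111
Decimal: 1609 ^ 4462 = 5927



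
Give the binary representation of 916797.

Using repeated division by 2:
916797 ÷ 2 = 458398 remainder 1
458398 ÷ 2 = 229199 remainder 0
229199 ÷ 2 = 114599 remainder 1
114599 ÷ 2 = 57299 remainder 1
57299 ÷ 2 = 28649 remainder 1
28649 ÷ 2 = 14324 remainder 1
14324 ÷ 2 = 7162 remainder 0
7162 ÷ 2 = 3581 remainder 0
3581 ÷ 2 = 1790 remainder 1
1790 ÷ 2 = 895 remainder 0
895 ÷ 2 = 447 remainder 1
447 ÷ 2 = 223 remainder 1
223 ÷ 2 = 111 remainder 1
111 ÷ 2 = 55 remainder 1
55 ÷ 2 = 27 remainder 1
27 ÷ 2 = 13 remainder 1
13 ÷ 2 = 6 remainder 1
6 ÷ 2 = 3 remainder 0
3 ÷ 2 = 1 remainder 1
1 ÷ 2 = 0 remainder 1
Reading remainders bottom to top: 11011111110100111101



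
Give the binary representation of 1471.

Using repeated division by 2:
1471 ÷ 2 = 735 remainder 1
735 ÷ 2 = 367 remainder 1
367 ÷ 2 = 183 remainder 1
183 ÷ 2 = 91 remainder 1
91 ÷ 2 = 45 remainder 1
45 ÷ 2 = 22 remainder 1
22 ÷ 2 = 11 remainder 0
11 ÷ 2 = 5 remainder 1
5 ÷ 2 = 2 remainder 1
2 ÷ 2 = 1 remainder 0
1 ÷ 2 = 0 remainder 1
Reading remainders bottom to top: 10110111111



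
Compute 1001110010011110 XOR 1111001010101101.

XOR: 1 when bits differ
  1001110010011110
^ 1111001010101101
------------------
  0110111000110011
Decimal: 40094 ^ 62125 = 28211



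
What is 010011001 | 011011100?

OR: 1 when either bit is 1
  010011001
| 011011100
-----------
  011011101
Decimal: 153 | 220 = 221



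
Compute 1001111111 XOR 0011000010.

XOR: 1 when bits differ
  1001111111
^ 0011000010
------------
  1010111101
Decimal: 639 ^ 194 = 701



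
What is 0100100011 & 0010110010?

AND: 1 only when both bits are 1
  0100100011
& 0010110010
------------
  0000100010
Decimal: 291 & 178 = 34



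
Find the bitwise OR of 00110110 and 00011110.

OR: 1 when either bit is 1
  00110110
| 00011110
----------
  00111110
Decimal: 54 | 30 = 62



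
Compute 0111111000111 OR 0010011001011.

OR: 1 when either bit is 1
  0111111000111
| 0010011001011
---------------
  0111111001111
Decimal: 4039 | 1227 = 4047



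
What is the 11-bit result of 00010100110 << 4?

Original: 00010100110 (decimal 166)
Shift left by 4 positions
Append 4 zeros on the right and drop the 4 high bits that overflow the 11-bit width
Result: 01001100000 (decimal 608)
Equivalent: 166 << 4 = 166 × 2^4 = 2656, truncated to 11 bits = 608



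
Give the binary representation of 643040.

Using repeated division by 2:
643040 ÷ 2 = 321520 remainder 0
321520 ÷ 2 = 160760 remainder 0
160760 ÷ 2 = 80380 remainder 0
80380 ÷ 2 = 40190 remainder 0
40190 ÷ 2 = 20095 remainder 0
20095 ÷ 2 = 10047 remainder 1
10047 ÷ 2 = 5023 remainder 1
5023 ÷ 2 = 2511 remainder 1
2511 ÷ 2 = 1255 remainder 1
1255 ÷ 2 = 627 remainder 1
627 ÷ 2 = 313 remainder 1
313 ÷ 2 = 156 remainder 1
156 ÷ 2 = 78 remainder 0
78 ÷ 2 = 39 remainder 0
39 ÷ 2 = 19 remainder 1
19 ÷ 2 = 9 remainder 1
9 ÷ 2 = 4 remainder 1
4 ÷ 2 = 2 remainder 0
2 ÷ 2 = 1 remainder 0
1 ÷ 2 = 0 remainder 1
Reading remainders bottom to top: 10011100111111100000



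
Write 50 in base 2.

Using repeated division by 2:
50 ÷ 2 = 25 remainder 0
25 ÷ 2 = 12 remainder 1
12 ÷ 2 = 6 remainder 0
6 ÷ 2 = 3 remainder 0
3 ÷ 2 = 1 remainder 1
1 ÷ 2 = 0 remainder 1
Reading remainders bottom to top: 110010



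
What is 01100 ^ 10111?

XOR: 1 when bits differ
  01100
^ 10111
-------
  11011
Decimal: 12 ^ 23 = 27



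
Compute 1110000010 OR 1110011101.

OR: 1 when either bit is 1
  1110000010
| 1110011101
------------
  1110011111
Decimal: 898 | 925 = 927



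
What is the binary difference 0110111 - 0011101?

Method 1 - Direct subtraction (column by column from the right: bit − bit − borrow-in; if negative, add 2 and borrow 1 from the next column):
borrow: 0110000
        0110111
-       0011101
---------------
        0011010

Method 2 - Add two's complement:
Two's complement of 0011101: invert → 1100010, add 1 → 1100011
  0110111
+ 1100011
---------
 10011010  (end carry out of the top bit = 1)
Discarding the end carry: 0011010
Decimal check:
  0110111 = 32 + 16 + 4 + 2 + 1 = 55
  0011101 = 16 + 8 + 4 + 1 = 29
  55 - 29 = 26, and 0011010 = 16 + 8 + 2 = 26 ✓



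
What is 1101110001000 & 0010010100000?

AND: 1 only when both bits are 1
  1101110001000
& 0010010100000
---------------
  0000010000000
Decimal: 7048 & 1184 = 128



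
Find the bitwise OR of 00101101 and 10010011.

OR: 1 when either bit is 1
  00101101
| 10010011
----------
  10111111
Decimal: 45 | 147 = 191



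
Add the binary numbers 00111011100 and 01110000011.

Add column by column from the right: bit + bit + carry-in; write the sum mod 2, carry 1 when the sum is 2 or 3.
carry:  11100000000
        00111011100
+       01110000011
-------------------
       010101011111
(the carry out of the leftmost column, 0, becomes the leading bit)
Decimal check:
  00111011100 = 256 + 128 + 64 + 16 + 8 + 4 = 476
  01110000011 = 512 + 256 + 128 + 2 + 1 = 899
  476 + 899 = 1375, and 010101011111 = 1024 + 256 + 64 + 16 + 8 + 4 + 2 + 1 = 1375 ✓



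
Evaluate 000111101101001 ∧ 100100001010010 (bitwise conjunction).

AND: 1 only when both bits are 1
  000111101101001
& 100100001010010
-----------------
  000100001000000
Decimal: 3945 & 18514 = 2112



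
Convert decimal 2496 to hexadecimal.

Using repeated division by 16 (digits 10–15 are A–F):
2496 ÷ 16 = 156 remainder 0
156 ÷ 16 = 9 remainder 12 (C)
9 ÷ 16 = 0 remainder 9
Reading remainders bottom to top: 9C0



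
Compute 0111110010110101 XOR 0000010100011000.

XOR: 1 when bits differ
  0111110010110101
^ 0000010100011000
------------------
  0111100110101101
Decimal: 31925 ^ 1304 = 31149



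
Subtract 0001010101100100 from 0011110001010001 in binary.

Method 1 - Direct subtraction (column by column from the right: bit − bit − borrow-in; if negative, add 2 and borrow 1 from the next column):
borrow: 0000111111011000
        0011110001010001
-       0001010101100100
------------------------
        0010011011101101

Method 2 - Add two's complement:
Two's complement of 0001010101100100: invert → 1110101010011011, add 1 → 1110101010011100
  0011110001010001
+ 1110101010011100
------------------
 10010011011101101  (end carry out of the top bit = 1)
Discarding the end carry: 0010011011101101
Decimal check:
  0011110001010001 = 8192 + 4096 + 2048 + 1024 + 64 + 16 + 1 = 15441
  0001010101100100 = 4096 + 1024 + 256 + 64 + 32 + 4 = 5476
  15441 - 5476 = 9965, and 0010011011101101 = 8192 + 1024 + 512 + 128 + 64 + 32 + 8 + 4 + 1 = 9965 ✓



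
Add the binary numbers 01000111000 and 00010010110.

Add column by column from the right: bit + bit + carry-in; write the sum mod 2, carry 1 when the sum is 2 or 3.
carry:  00001100000
        01000111000
+       00010010110
-------------------
       001011001110
(the carry out of the leftmost column, 0, becomes the leading bit)
Decimal check:
  01000111000 = 512 + 32 + 16 + 8 = 568
  00010010110 = 128 + 16 + 4 + 2 = 150
  568 + 150 = 718, and 001011001110 = 512 + 128 + 64 + 8 + 4 + 2 = 718 ✓



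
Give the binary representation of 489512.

Using repeated division by 2:
489512 ÷ 2 = 244756 remainder 0
244756 ÷ 2 = 122378 remainder 0
122378 ÷ 2 = 61189 remainder 0
61189 ÷ 2 = 30594 remainder 1
30594 ÷ 2 = 15297 remainder 0
15297 ÷ 2 = 7648 remainder 1
7648 ÷ 2 = 3824 remainder 0
3824 ÷ 2 = 1912 remainder 0
1912 ÷ 2 = 956 remainder 0
956 ÷ 2 = 478 remainder 0
478 ÷ 2 = 239 remainder 0
239 ÷ 2 = 119 remainder 1
119 ÷ 2 = 59 remainder 1
59 ÷ 2 = 29 remainder 1
29 ÷ 2 = 14 remainder 1
14 ÷ 2 = 7 remainder 0
7 ÷ 2 = 3 remainder 1
3 ÷ 2 = 1 remainder 1
1 ÷ 2 = 0 remainder 1
Reading remainders bottom to top: 1110111100000101000



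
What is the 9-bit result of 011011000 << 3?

Original: 011011000 (decimal 216)
Shift left by 3 positions
Append 3 zeros on the right and drop the 3 high bits that overflow the 9-bit width
Result: 011000000 (decimal 192)
Equivalent: 216 << 3 = 216 × 2^3 = 1728, truncated to 9 bits = 192



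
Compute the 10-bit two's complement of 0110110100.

Original: 0110110100
Step 1 - Invert all bits: 1001001011
Step 2 - Add 1: 1001001100
Verification: 0110110100 + 1001001100 = 10000000000; discarding the end carry (carry out of the top bit) leaves the 10-bit value 0000000000, as required for x + (-x)



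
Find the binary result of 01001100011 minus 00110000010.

Method 1 - Direct subtraction (column by column from the right: bit − bit − borrow-in; if negative, add 2 and borrow 1 from the next column):
borrow: 01100000000
        01001100011
-       00110000010
-------------------
        00011100001

Method 2 - Add two's complement:
Two's complement of 00110000010: invert → 11001111101, add 1 → 11001111110
  01001100011
+ 11001111110
-------------
 100011100001  (end carry out of the top bit = 1)
Discarding the end carry: 00011100001
Decimal check:
  01001100011 = 512 + 64 + 32 + 2 + 1 = 611
  00110000010 = 256 + 128 + 2 = 386
  611 - 386 = 225, and 00011100001 = 128 + 64 + 32 + 1 = 225 ✓



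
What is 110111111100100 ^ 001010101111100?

XOR: 1 when bits differ
  110111111100100
^ 001010101111100
-----------------
  111101010011000
Decimal: 28644 ^ 5500 = 31384



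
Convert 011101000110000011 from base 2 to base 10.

Sum of powers of 2 for each 1-bit:
2^0 + 2^1 + 2^7 + 2^8 + 2^12 + 2^14 + 2^15 + 2^16
= 1 + 2 + 128 + 256 + 4096 + 16384 + 32768 + 65536
= 119171



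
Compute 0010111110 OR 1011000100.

OR: 1 when either bit is 1
  0010111110
| 1011000100
------------
  1011111110
Decimal: 190 | 708 = 766



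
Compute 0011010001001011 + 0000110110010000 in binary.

Add column by column from the right: bit + bit + carry-in; write the sum mod 2, carry 1 when the sum is 2 or 3.
carry:  0111100000000000
        0011010001001011
+       0000110110010000
------------------------
       00100000111011011
(the carry out of the leftmost column, 0, becomes the leading bit)
Decimal check:
  0011010001001011 = 8192 + 4096 + 1024 + 64 + 8 + 2 + 1 = 13387
  0000110110010000 = 2048 + 1024 + 256 + 128 + 16 = 3472
  13387 + 3472 = 16859, and 00100000111011011 = 16384 + 256 + 128 + 64 + 16 + 8 + 2 + 1 = 16859 ✓



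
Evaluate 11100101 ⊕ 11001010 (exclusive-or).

XOR: 1 when bits differ
  11100101
^ 11001010
----------
  00101111
Decimal: 229 ^ 202 = 47



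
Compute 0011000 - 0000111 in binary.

Method 1 - Direct subtraction (column by column from the right: bit − bit − borrow-in; if negative, add 2 and borrow 1 from the next column):
borrow: 0001110
        0011000
-       0000111
---------------
        0010001

Method 2 - Add two's complement:
Two's complement of 0000111: invert → 1111000, add 1 → 1111001
  0011000
+ 1111001
---------
 10010001  (end carry out of the top bit = 1)
Discarding the end carry: 0010001
Decimal check:
  0011000 = 16 + 8 = 24
  0000111 = 4 + 2 + 1 = 7
  24 - 7 = 17, and 0010001 = 16 + 1 = 17 ✓



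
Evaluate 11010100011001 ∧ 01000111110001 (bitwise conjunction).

AND: 1 only when both bits are 1
  11010100011001
& 01000111110001
----------------
  01000100010001
Decimal: 13593 & 4593 = 4369



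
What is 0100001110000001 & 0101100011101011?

AND: 1 only when both bits are 1
  0100001110000001
& 0101100011101011
------------------
  0100000010000001
Decimal: 17281 & 22763 = 16513



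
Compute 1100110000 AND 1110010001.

AND: 1 only when both bits are 1
  1100110000
& 1110010001
------------
  1100010000
Decimal: 816 & 913 = 784



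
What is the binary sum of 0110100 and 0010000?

Add column by column from the right: bit + bit + carry-in; write the sum mod 2, carry 1 when the sum is 2 or 3.
carry:  1100000
        0110100
+       0010000
---------------
       01000100
(the carry out of the leftmost column, 0, becomes the leading bit)
Decimal check:
  0110100 = 32 + 16 + 4 = 52
  0010000 = 16
  52 + 16 = 68, and 01000100 = 64 + 4 = 68 ✓



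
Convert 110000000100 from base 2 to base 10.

Sum of powers of 2 for each 1-bit:
2^2 + 2^10 + 2^11
= 4 + 1024 + 2048
= 3076



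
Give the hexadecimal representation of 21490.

Using repeated division by 16 (digits 10–15 are A–F):
21490 ÷ 16 = 1343 remainder 2
1343 ÷ 16 = 83 remainder 15 (F)
83 ÷ 16 = 5 remainder 3
5 ÷ 16 = 0 remainder 5
Reading remainders bottom to top: 53F2



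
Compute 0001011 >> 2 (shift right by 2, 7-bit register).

Original: 0001011 (decimal 11)
Shift right by 2 positions
Drop the 2 low bits; fill with zeros on the left
Result: 0000010 (decimal 2)
Equivalent: 11 >> 2 = 11 ÷ 2^2 = 2



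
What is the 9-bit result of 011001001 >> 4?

Original: 011001001 (decimal 201)
Shift right by 4 positions
Drop the 4 low bits; fill with zeros on the left
Result: 000001100 (decimal 12)
Equivalent: 201 >> 4 = 201 ÷ 2^4 = 12



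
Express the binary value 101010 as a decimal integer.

Sum of powers of 2 for each 1-bit:
2^1 + 2^3 + 2^5
= 2 + 8 + 32
= 42



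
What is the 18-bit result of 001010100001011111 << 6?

Original: 001010100001011111 (decimal 43103)
Shift left by 6 positions
Append 6 zeros on the right and drop the 6 high bits that overflow the 18-bit width
Result: 100001011111000000 (decimal 137152)
Equivalent: 43103 << 6 = 43103 × 2^6 = 2758592, truncated to 18 bits = 137152



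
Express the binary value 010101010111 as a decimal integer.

Sum of powers of 2 for each 1-bit:
2^0 + 2^1 + 2^2 + 2^4 + 2^6 + 2^8 + 2^10
= 1 + 2 + 4 + 16 + 64 + 256 + 1024
= 1367



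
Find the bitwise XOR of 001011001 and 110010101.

XOR: 1 when bits differ
  001011001
^ 110010101
-----------
  111001100
Decimal: 89 ^ 405 = 460



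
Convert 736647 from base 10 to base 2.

Using repeated division by 2:
736647 ÷ 2 = 368323 remainder 1
368323 ÷ 2 = 184161 remainder 1
184161 ÷ 2 = 92080 remainder 1
92080 ÷ 2 = 46040 remainder 0
46040 ÷ 2 = 23020 remainder 0
23020 ÷ 2 = 11510 remainder 0
11510 ÷ 2 = 5755 remainder 0
5755 ÷ 2 = 2877 remainder 1
2877 ÷ 2 = 1438 remainder 1
1438 ÷ 2 = 719 remainder 0
719 ÷ 2 = 359 remainder 1
359 ÷ 2 = 179 remainder 1
179 ÷ 2 = 89 remainder 1
89 ÷ 2 = 44 remainder 1
44 ÷ 2 = 22 remainder 0
22 ÷ 2 = 11 remainder 0
11 ÷ 2 = 5 remainder 1
5 ÷ 2 = 2 remainder 1
2 ÷ 2 = 1 remainder 0
1 ÷ 2 = 0 remainder 1
Reading remainders bottom to top: 10110011110110000111



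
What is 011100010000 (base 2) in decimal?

Sum of powers of 2 for each 1-bit:
2^4 + 2^8 + 2^9 + 2^10
= 16 + 256 + 512 + 1024
= 1808



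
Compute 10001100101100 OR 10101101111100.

OR: 1 when either bit is 1
  10001100101100
| 10101101111100
----------------
  10101101111100
Decimal: 9004 | 11132 = 11132



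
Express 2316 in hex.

Using repeated division by 16 (digits 10–15 are A–F):
2316 ÷ 16 = 144 remainder 12 (C)
144 ÷ 16 = 9 remainder 0
9 ÷ 16 = 0 remainder 9
Reading remainders bottom to top: 90C



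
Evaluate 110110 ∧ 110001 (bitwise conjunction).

AND: 1 only when both bits are 1
  110110
& 110001
--------
  110000
Decimal: 54 & 49 = 48



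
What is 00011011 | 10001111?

OR: 1 when either bit is 1
  00011011
| 10001111
----------
  10011111
Decimal: 27 | 143 = 159



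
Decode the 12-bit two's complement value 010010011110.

Binary: 010010011110
Sign bit: 0 (non-negative)
Read directly as an unsigned value:
010010011110 = 1024 + 128 + 16 + 8 + 4 + 2 = 1182
Value: 1182



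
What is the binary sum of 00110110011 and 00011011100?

Add column by column from the right: bit + bit + carry-in; write the sum mod 2, carry 1 when the sum is 2 or 3.
carry:  01111100000
        00110110011
+       00011011100
-------------------
       001010001111
(the carry out of the leftmost column, 0, becomes the leading bit)
Decimal check:
  00110110011 = 256 + 128 + 32 + 16 + 2 + 1 = 435
  00011011100 = 128 + 64 + 16 + 8 + 4 = 220
  435 + 220 = 655, and 001010001111 = 512 + 128 + 8 + 4 + 2 + 1 = 655 ✓



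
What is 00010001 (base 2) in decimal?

Sum of powers of 2 for each 1-bit:
2^0 + 2^4
= 1 + 16
= 17



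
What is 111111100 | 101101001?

OR: 1 when either bit is 1
  111111100
| 101101001
-----------
  111111101
Decimal: 508 | 361 = 509



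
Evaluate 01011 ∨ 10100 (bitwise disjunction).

OR: 1 when either bit is 1
  01011
| 10100
-------
  11111
Decimal: 11 | 20 = 31



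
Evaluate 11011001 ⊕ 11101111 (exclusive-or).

XOR: 1 when bits differ
  11011001
^ 11101111
----------
  00110110
Decimal: 217 ^ 239 = 54



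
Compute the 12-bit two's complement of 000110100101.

Original: 000110100101
Step 1 - Invert all bits: 111001011010
Step 2 - Add 1: 111001011011
Verification: 000110100101 + 111001011011 = 1000000000000; discarding the end carry (carry out of the top bit) leaves the 12-bit value 000000000000, as required for x + (-x)



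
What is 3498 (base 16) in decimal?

Expand by place value (powers of 16):
3498 = 3 × 16^3 + 4 × 16^2 + 9 × 16^1 + 8 × 16^0
= 3 × 4096 + 4 × 256 + 9 × 16 + 8 × 1
= 12288 + 1024 + 144 + 8
= 13464



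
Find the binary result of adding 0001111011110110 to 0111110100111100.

Add column by column from the right: bit + bit + carry-in; write the sum mod 2, carry 1 when the sum is 2 or 3.
carry:  1111111111111000
        0001111011110110
+       0111110100111100
------------------------
       01001110000110010
(the carry out of the leftmost column, 0, becomes the leading bit)
Decimal check:
  0001111011110110 = 4096 + 2048 + 1024 + 512 + 128 + 64 + 32 + 16 + 4 + 2 = 7926
  0111110100111100 = 16384 + 8192 + 4096 + 2048 + 1024 + 256 + 32 + 16 + 8 + 4 = 32060
  7926 + 32060 = 39986, and 01001110000110010 = 32768 + 4096 + 2048 + 1024 + 32 + 16 + 2 = 39986 ✓

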